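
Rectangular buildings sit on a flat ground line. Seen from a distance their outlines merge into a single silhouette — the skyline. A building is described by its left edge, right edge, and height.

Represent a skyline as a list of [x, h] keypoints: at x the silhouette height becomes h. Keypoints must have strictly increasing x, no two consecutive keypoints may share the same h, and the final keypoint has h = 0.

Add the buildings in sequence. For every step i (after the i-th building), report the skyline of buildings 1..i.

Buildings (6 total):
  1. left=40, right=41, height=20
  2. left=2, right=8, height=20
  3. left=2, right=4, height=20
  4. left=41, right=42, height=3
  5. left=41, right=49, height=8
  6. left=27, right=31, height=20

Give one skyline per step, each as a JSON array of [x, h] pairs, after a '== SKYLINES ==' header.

== SKYLINES ==
[[40,20],[41,0]]
[[2,20],[8,0],[40,20],[41,0]]
[[2,20],[8,0],[40,20],[41,0]]
[[2,20],[8,0],[40,20],[41,3],[42,0]]
[[2,20],[8,0],[40,20],[41,8],[49,0]]
[[2,20],[8,0],[27,20],[31,0],[40,20],[41,8],[49,0]]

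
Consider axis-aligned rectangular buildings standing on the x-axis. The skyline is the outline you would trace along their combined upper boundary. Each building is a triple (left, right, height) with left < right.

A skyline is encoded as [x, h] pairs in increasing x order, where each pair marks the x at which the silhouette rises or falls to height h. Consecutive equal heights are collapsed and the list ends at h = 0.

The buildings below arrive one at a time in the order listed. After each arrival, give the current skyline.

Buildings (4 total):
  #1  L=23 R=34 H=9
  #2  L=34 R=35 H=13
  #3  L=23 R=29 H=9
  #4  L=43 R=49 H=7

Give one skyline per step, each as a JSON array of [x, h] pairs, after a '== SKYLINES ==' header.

== SKYLINES ==
[[23,9],[34,0]]
[[23,9],[34,13],[35,0]]
[[23,9],[34,13],[35,0]]
[[23,9],[34,13],[35,0],[43,7],[49,0]]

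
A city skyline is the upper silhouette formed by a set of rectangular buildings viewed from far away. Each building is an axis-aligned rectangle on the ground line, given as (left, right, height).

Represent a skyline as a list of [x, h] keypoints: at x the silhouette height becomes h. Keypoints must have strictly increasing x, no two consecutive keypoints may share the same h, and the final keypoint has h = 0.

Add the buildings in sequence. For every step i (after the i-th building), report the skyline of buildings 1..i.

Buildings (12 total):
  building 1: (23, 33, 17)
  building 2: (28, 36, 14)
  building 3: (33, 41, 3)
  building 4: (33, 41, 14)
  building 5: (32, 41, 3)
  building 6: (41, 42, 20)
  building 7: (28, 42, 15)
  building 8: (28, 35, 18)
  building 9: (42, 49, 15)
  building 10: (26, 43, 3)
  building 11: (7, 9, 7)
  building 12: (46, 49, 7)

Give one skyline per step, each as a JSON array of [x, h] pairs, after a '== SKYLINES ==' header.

== SKYLINES ==
[[23,17],[33,0]]
[[23,17],[33,14],[36,0]]
[[23,17],[33,14],[36,3],[41,0]]
[[23,17],[33,14],[41,0]]
[[23,17],[33,14],[41,0]]
[[23,17],[33,14],[41,20],[42,0]]
[[23,17],[33,15],[41,20],[42,0]]
[[23,17],[28,18],[35,15],[41,20],[42,0]]
[[23,17],[28,18],[35,15],[41,20],[42,15],[49,0]]
[[23,17],[28,18],[35,15],[41,20],[42,15],[49,0]]
[[7,7],[9,0],[23,17],[28,18],[35,15],[41,20],[42,15],[49,0]]
[[7,7],[9,0],[23,17],[28,18],[35,15],[41,20],[42,15],[49,0]]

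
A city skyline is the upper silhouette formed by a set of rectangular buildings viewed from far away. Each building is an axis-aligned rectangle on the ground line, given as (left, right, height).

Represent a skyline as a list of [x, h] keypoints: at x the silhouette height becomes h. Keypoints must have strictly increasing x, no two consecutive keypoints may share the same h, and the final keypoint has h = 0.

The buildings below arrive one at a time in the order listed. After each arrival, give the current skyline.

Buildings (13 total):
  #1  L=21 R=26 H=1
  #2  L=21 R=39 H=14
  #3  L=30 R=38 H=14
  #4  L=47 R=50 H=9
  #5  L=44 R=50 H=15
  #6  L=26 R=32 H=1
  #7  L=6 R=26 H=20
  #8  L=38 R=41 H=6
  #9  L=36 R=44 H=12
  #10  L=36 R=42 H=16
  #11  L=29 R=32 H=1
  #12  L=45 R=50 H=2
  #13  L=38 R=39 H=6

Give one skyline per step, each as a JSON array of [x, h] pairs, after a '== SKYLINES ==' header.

== SKYLINES ==
[[21,1],[26,0]]
[[21,14],[39,0]]
[[21,14],[39,0]]
[[21,14],[39,0],[47,9],[50,0]]
[[21,14],[39,0],[44,15],[50,0]]
[[21,14],[39,0],[44,15],[50,0]]
[[6,20],[26,14],[39,0],[44,15],[50,0]]
[[6,20],[26,14],[39,6],[41,0],[44,15],[50,0]]
[[6,20],[26,14],[39,12],[44,15],[50,0]]
[[6,20],[26,14],[36,16],[42,12],[44,15],[50,0]]
[[6,20],[26,14],[36,16],[42,12],[44,15],[50,0]]
[[6,20],[26,14],[36,16],[42,12],[44,15],[50,0]]
[[6,20],[26,14],[36,16],[42,12],[44,15],[50,0]]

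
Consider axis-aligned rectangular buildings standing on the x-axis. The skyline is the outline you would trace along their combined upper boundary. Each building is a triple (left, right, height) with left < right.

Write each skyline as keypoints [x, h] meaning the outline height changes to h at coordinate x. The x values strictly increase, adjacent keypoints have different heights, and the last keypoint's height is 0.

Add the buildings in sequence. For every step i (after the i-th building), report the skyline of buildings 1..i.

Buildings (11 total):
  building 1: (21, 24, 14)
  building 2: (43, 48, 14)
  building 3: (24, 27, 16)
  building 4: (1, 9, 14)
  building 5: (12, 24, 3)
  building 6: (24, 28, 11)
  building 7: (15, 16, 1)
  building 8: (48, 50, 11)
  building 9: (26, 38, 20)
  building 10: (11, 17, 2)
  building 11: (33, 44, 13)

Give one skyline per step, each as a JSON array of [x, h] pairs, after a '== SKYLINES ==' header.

== SKYLINES ==
[[21,14],[24,0]]
[[21,14],[24,0],[43,14],[48,0]]
[[21,14],[24,16],[27,0],[43,14],[48,0]]
[[1,14],[9,0],[21,14],[24,16],[27,0],[43,14],[48,0]]
[[1,14],[9,0],[12,3],[21,14],[24,16],[27,0],[43,14],[48,0]]
[[1,14],[9,0],[12,3],[21,14],[24,16],[27,11],[28,0],[43,14],[48,0]]
[[1,14],[9,0],[12,3],[21,14],[24,16],[27,11],[28,0],[43,14],[48,0]]
[[1,14],[9,0],[12,3],[21,14],[24,16],[27,11],[28,0],[43,14],[48,11],[50,0]]
[[1,14],[9,0],[12,3],[21,14],[24,16],[26,20],[38,0],[43,14],[48,11],[50,0]]
[[1,14],[9,0],[11,2],[12,3],[21,14],[24,16],[26,20],[38,0],[43,14],[48,11],[50,0]]
[[1,14],[9,0],[11,2],[12,3],[21,14],[24,16],[26,20],[38,13],[43,14],[48,11],[50,0]]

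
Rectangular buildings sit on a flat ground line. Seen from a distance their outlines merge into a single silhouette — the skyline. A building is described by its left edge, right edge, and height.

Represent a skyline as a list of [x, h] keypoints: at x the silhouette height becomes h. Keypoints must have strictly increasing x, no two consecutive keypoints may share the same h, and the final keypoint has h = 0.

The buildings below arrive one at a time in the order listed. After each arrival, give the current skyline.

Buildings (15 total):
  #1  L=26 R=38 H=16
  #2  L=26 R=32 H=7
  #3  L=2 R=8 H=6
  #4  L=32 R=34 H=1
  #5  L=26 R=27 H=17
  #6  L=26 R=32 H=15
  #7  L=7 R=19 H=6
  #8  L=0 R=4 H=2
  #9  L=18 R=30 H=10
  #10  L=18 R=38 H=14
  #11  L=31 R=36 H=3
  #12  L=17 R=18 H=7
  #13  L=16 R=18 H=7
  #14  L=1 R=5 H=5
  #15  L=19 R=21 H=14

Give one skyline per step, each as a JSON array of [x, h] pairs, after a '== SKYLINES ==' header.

== SKYLINES ==
[[26,16],[38,0]]
[[26,16],[38,0]]
[[2,6],[8,0],[26,16],[38,0]]
[[2,6],[8,0],[26,16],[38,0]]
[[2,6],[8,0],[26,17],[27,16],[38,0]]
[[2,6],[8,0],[26,17],[27,16],[38,0]]
[[2,6],[19,0],[26,17],[27,16],[38,0]]
[[0,2],[2,6],[19,0],[26,17],[27,16],[38,0]]
[[0,2],[2,6],[18,10],[26,17],[27,16],[38,0]]
[[0,2],[2,6],[18,14],[26,17],[27,16],[38,0]]
[[0,2],[2,6],[18,14],[26,17],[27,16],[38,0]]
[[0,2],[2,6],[17,7],[18,14],[26,17],[27,16],[38,0]]
[[0,2],[2,6],[16,7],[18,14],[26,17],[27,16],[38,0]]
[[0,2],[1,5],[2,6],[16,7],[18,14],[26,17],[27,16],[38,0]]
[[0,2],[1,5],[2,6],[16,7],[18,14],[26,17],[27,16],[38,0]]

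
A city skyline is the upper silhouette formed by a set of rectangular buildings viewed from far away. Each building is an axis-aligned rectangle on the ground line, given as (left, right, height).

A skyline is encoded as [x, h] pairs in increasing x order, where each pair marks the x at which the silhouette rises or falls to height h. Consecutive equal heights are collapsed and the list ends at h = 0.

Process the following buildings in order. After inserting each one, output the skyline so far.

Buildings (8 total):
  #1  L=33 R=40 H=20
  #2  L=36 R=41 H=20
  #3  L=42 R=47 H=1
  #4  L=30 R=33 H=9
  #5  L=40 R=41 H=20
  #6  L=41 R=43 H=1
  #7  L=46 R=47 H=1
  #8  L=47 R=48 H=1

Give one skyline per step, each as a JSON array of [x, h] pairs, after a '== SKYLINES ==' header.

== SKYLINES ==
[[33,20],[40,0]]
[[33,20],[41,0]]
[[33,20],[41,0],[42,1],[47,0]]
[[30,9],[33,20],[41,0],[42,1],[47,0]]
[[30,9],[33,20],[41,0],[42,1],[47,0]]
[[30,9],[33,20],[41,1],[47,0]]
[[30,9],[33,20],[41,1],[47,0]]
[[30,9],[33,20],[41,1],[48,0]]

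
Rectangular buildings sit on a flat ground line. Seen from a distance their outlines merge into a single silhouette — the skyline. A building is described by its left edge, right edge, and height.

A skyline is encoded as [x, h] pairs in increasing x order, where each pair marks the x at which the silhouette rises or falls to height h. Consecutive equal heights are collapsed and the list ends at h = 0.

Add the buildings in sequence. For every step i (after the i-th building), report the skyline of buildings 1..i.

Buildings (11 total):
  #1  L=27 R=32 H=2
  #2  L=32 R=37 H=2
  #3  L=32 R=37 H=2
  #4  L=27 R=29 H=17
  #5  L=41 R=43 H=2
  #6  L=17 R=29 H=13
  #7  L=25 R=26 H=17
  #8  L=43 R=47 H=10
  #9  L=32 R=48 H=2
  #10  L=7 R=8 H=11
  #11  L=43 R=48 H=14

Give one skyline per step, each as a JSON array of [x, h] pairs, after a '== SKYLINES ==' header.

== SKYLINES ==
[[27,2],[32,0]]
[[27,2],[37,0]]
[[27,2],[37,0]]
[[27,17],[29,2],[37,0]]
[[27,17],[29,2],[37,0],[41,2],[43,0]]
[[17,13],[27,17],[29,2],[37,0],[41,2],[43,0]]
[[17,13],[25,17],[26,13],[27,17],[29,2],[37,0],[41,2],[43,0]]
[[17,13],[25,17],[26,13],[27,17],[29,2],[37,0],[41,2],[43,10],[47,0]]
[[17,13],[25,17],[26,13],[27,17],[29,2],[43,10],[47,2],[48,0]]
[[7,11],[8,0],[17,13],[25,17],[26,13],[27,17],[29,2],[43,10],[47,2],[48,0]]
[[7,11],[8,0],[17,13],[25,17],[26,13],[27,17],[29,2],[43,14],[48,0]]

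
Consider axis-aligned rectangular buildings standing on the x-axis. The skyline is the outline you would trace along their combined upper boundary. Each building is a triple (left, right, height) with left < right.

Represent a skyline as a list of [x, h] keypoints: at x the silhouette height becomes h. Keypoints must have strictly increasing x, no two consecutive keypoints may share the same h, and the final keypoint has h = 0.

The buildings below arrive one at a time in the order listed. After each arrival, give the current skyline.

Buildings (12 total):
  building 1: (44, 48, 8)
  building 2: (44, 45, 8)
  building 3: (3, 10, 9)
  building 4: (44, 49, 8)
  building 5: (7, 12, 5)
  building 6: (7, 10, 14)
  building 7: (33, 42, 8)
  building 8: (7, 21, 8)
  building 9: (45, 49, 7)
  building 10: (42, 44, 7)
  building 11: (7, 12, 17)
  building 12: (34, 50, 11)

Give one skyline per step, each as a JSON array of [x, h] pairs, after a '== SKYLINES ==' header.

== SKYLINES ==
[[44,8],[48,0]]
[[44,8],[48,0]]
[[3,9],[10,0],[44,8],[48,0]]
[[3,9],[10,0],[44,8],[49,0]]
[[3,9],[10,5],[12,0],[44,8],[49,0]]
[[3,9],[7,14],[10,5],[12,0],[44,8],[49,0]]
[[3,9],[7,14],[10,5],[12,0],[33,8],[42,0],[44,8],[49,0]]
[[3,9],[7,14],[10,8],[21,0],[33,8],[42,0],[44,8],[49,0]]
[[3,9],[7,14],[10,8],[21,0],[33,8],[42,0],[44,8],[49,0]]
[[3,9],[7,14],[10,8],[21,0],[33,8],[42,7],[44,8],[49,0]]
[[3,9],[7,17],[12,8],[21,0],[33,8],[42,7],[44,8],[49,0]]
[[3,9],[7,17],[12,8],[21,0],[33,8],[34,11],[50,0]]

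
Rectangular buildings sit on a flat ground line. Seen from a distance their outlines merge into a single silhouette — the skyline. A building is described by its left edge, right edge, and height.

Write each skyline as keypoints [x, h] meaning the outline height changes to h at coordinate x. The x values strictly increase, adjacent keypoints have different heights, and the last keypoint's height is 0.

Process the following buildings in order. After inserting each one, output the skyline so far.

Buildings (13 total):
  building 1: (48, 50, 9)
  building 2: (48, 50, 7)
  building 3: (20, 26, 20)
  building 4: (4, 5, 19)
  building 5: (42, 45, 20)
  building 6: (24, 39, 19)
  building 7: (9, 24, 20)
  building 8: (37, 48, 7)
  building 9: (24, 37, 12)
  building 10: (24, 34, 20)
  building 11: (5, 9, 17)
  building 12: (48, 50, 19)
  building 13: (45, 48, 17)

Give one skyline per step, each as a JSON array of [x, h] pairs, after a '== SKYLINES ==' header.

== SKYLINES ==
[[48,9],[50,0]]
[[48,9],[50,0]]
[[20,20],[26,0],[48,9],[50,0]]
[[4,19],[5,0],[20,20],[26,0],[48,9],[50,0]]
[[4,19],[5,0],[20,20],[26,0],[42,20],[45,0],[48,9],[50,0]]
[[4,19],[5,0],[20,20],[26,19],[39,0],[42,20],[45,0],[48,9],[50,0]]
[[4,19],[5,0],[9,20],[26,19],[39,0],[42,20],[45,0],[48,9],[50,0]]
[[4,19],[5,0],[9,20],[26,19],[39,7],[42,20],[45,7],[48,9],[50,0]]
[[4,19],[5,0],[9,20],[26,19],[39,7],[42,20],[45,7],[48,9],[50,0]]
[[4,19],[5,0],[9,20],[34,19],[39,7],[42,20],[45,7],[48,9],[50,0]]
[[4,19],[5,17],[9,20],[34,19],[39,7],[42,20],[45,7],[48,9],[50,0]]
[[4,19],[5,17],[9,20],[34,19],[39,7],[42,20],[45,7],[48,19],[50,0]]
[[4,19],[5,17],[9,20],[34,19],[39,7],[42,20],[45,17],[48,19],[50,0]]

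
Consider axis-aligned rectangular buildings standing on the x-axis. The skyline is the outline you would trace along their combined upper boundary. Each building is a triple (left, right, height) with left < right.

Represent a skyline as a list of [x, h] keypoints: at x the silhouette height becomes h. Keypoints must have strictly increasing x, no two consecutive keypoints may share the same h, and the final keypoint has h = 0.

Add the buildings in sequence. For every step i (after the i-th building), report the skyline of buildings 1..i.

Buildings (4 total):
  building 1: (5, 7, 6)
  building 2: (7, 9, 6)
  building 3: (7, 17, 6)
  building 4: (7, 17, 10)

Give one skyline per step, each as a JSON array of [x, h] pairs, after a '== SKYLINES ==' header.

== SKYLINES ==
[[5,6],[7,0]]
[[5,6],[9,0]]
[[5,6],[17,0]]
[[5,6],[7,10],[17,0]]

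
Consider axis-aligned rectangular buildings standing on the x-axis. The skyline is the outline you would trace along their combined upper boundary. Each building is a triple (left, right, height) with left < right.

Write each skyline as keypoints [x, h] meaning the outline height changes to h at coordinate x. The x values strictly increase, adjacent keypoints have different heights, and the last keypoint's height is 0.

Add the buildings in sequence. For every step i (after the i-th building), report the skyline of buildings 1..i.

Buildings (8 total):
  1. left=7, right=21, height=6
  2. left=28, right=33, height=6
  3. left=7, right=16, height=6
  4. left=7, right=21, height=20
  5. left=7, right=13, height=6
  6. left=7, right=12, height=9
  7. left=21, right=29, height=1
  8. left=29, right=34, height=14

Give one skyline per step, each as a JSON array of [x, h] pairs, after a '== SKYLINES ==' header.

== SKYLINES ==
[[7,6],[21,0]]
[[7,6],[21,0],[28,6],[33,0]]
[[7,6],[21,0],[28,6],[33,0]]
[[7,20],[21,0],[28,6],[33,0]]
[[7,20],[21,0],[28,6],[33,0]]
[[7,20],[21,0],[28,6],[33,0]]
[[7,20],[21,1],[28,6],[33,0]]
[[7,20],[21,1],[28,6],[29,14],[34,0]]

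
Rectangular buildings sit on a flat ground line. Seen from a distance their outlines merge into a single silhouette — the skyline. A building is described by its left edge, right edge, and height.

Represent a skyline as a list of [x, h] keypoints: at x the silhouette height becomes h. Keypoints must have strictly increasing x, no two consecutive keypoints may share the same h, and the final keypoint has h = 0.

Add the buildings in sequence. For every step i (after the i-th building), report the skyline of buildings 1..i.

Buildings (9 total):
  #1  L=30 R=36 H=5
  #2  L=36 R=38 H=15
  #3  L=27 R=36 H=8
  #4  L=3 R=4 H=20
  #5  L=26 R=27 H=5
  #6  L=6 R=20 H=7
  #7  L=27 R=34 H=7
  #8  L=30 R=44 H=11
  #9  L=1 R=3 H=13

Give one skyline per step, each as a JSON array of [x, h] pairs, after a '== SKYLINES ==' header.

== SKYLINES ==
[[30,5],[36,0]]
[[30,5],[36,15],[38,0]]
[[27,8],[36,15],[38,0]]
[[3,20],[4,0],[27,8],[36,15],[38,0]]
[[3,20],[4,0],[26,5],[27,8],[36,15],[38,0]]
[[3,20],[4,0],[6,7],[20,0],[26,5],[27,8],[36,15],[38,0]]
[[3,20],[4,0],[6,7],[20,0],[26,5],[27,8],[36,15],[38,0]]
[[3,20],[4,0],[6,7],[20,0],[26,5],[27,8],[30,11],[36,15],[38,11],[44,0]]
[[1,13],[3,20],[4,0],[6,7],[20,0],[26,5],[27,8],[30,11],[36,15],[38,11],[44,0]]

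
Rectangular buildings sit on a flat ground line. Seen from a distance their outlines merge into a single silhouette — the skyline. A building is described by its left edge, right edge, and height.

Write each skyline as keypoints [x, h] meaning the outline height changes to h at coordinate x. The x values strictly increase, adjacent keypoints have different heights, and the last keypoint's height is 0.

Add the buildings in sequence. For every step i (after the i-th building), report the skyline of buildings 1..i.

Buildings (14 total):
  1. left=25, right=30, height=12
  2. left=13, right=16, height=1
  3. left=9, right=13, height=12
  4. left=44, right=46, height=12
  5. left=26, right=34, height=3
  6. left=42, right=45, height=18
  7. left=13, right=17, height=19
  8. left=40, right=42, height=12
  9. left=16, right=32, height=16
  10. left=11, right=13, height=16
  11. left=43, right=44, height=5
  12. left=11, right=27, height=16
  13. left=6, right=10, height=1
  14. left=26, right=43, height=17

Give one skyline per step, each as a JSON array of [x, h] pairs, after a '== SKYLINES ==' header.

== SKYLINES ==
[[25,12],[30,0]]
[[13,1],[16,0],[25,12],[30,0]]
[[9,12],[13,1],[16,0],[25,12],[30,0]]
[[9,12],[13,1],[16,0],[25,12],[30,0],[44,12],[46,0]]
[[9,12],[13,1],[16,0],[25,12],[30,3],[34,0],[44,12],[46,0]]
[[9,12],[13,1],[16,0],[25,12],[30,3],[34,0],[42,18],[45,12],[46,0]]
[[9,12],[13,19],[17,0],[25,12],[30,3],[34,0],[42,18],[45,12],[46,0]]
[[9,12],[13,19],[17,0],[25,12],[30,3],[34,0],[40,12],[42,18],[45,12],[46,0]]
[[9,12],[13,19],[17,16],[32,3],[34,0],[40,12],[42,18],[45,12],[46,0]]
[[9,12],[11,16],[13,19],[17,16],[32,3],[34,0],[40,12],[42,18],[45,12],[46,0]]
[[9,12],[11,16],[13,19],[17,16],[32,3],[34,0],[40,12],[42,18],[45,12],[46,0]]
[[9,12],[11,16],[13,19],[17,16],[32,3],[34,0],[40,12],[42,18],[45,12],[46,0]]
[[6,1],[9,12],[11,16],[13,19],[17,16],[32,3],[34,0],[40,12],[42,18],[45,12],[46,0]]
[[6,1],[9,12],[11,16],[13,19],[17,16],[26,17],[42,18],[45,12],[46,0]]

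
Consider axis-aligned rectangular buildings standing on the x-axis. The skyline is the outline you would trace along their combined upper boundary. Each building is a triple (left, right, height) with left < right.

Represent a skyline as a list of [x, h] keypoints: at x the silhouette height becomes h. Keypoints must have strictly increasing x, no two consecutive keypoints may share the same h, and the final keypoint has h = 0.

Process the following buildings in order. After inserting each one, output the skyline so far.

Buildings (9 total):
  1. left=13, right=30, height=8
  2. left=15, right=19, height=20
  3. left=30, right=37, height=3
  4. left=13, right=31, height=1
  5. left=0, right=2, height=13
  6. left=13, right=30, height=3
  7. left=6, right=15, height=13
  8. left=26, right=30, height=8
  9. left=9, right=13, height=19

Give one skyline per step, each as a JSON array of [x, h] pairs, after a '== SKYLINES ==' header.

== SKYLINES ==
[[13,8],[30,0]]
[[13,8],[15,20],[19,8],[30,0]]
[[13,8],[15,20],[19,8],[30,3],[37,0]]
[[13,8],[15,20],[19,8],[30,3],[37,0]]
[[0,13],[2,0],[13,8],[15,20],[19,8],[30,3],[37,0]]
[[0,13],[2,0],[13,8],[15,20],[19,8],[30,3],[37,0]]
[[0,13],[2,0],[6,13],[15,20],[19,8],[30,3],[37,0]]
[[0,13],[2,0],[6,13],[15,20],[19,8],[30,3],[37,0]]
[[0,13],[2,0],[6,13],[9,19],[13,13],[15,20],[19,8],[30,3],[37,0]]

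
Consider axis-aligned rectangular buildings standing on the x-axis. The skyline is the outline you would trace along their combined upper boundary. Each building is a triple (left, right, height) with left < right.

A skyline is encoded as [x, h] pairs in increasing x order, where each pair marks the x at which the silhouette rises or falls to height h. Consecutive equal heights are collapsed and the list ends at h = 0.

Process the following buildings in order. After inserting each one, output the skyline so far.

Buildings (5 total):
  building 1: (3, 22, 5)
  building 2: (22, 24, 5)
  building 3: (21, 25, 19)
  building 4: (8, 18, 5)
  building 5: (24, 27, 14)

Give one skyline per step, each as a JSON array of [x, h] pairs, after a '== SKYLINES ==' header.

== SKYLINES ==
[[3,5],[22,0]]
[[3,5],[24,0]]
[[3,5],[21,19],[25,0]]
[[3,5],[21,19],[25,0]]
[[3,5],[21,19],[25,14],[27,0]]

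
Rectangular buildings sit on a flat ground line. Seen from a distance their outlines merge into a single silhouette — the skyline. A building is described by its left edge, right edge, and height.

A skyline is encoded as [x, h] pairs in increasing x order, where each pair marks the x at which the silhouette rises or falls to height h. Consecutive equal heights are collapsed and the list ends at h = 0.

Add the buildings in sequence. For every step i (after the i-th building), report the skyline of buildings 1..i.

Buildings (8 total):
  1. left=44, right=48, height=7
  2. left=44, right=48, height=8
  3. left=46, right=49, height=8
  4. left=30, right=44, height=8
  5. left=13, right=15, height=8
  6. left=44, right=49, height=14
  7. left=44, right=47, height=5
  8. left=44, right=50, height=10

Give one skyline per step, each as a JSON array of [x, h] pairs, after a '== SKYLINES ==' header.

== SKYLINES ==
[[44,7],[48,0]]
[[44,8],[48,0]]
[[44,8],[49,0]]
[[30,8],[49,0]]
[[13,8],[15,0],[30,8],[49,0]]
[[13,8],[15,0],[30,8],[44,14],[49,0]]
[[13,8],[15,0],[30,8],[44,14],[49,0]]
[[13,8],[15,0],[30,8],[44,14],[49,10],[50,0]]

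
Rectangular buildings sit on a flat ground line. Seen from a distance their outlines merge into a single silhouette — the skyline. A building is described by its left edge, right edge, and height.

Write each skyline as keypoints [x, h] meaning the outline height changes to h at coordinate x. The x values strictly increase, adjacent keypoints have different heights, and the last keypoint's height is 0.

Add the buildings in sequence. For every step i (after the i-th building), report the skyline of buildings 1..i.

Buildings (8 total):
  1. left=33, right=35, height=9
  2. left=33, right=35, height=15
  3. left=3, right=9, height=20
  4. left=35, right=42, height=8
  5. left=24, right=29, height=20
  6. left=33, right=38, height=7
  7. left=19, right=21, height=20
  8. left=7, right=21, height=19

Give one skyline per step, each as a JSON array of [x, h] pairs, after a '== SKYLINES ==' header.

== SKYLINES ==
[[33,9],[35,0]]
[[33,15],[35,0]]
[[3,20],[9,0],[33,15],[35,0]]
[[3,20],[9,0],[33,15],[35,8],[42,0]]
[[3,20],[9,0],[24,20],[29,0],[33,15],[35,8],[42,0]]
[[3,20],[9,0],[24,20],[29,0],[33,15],[35,8],[42,0]]
[[3,20],[9,0],[19,20],[21,0],[24,20],[29,0],[33,15],[35,8],[42,0]]
[[3,20],[9,19],[19,20],[21,0],[24,20],[29,0],[33,15],[35,8],[42,0]]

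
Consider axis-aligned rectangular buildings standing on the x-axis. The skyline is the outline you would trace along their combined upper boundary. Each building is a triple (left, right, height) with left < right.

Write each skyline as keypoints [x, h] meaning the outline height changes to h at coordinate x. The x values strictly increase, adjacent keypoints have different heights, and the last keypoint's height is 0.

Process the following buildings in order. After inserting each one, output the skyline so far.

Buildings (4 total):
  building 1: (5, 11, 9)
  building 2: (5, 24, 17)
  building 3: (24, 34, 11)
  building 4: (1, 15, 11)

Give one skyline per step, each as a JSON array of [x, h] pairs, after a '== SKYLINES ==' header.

== SKYLINES ==
[[5,9],[11,0]]
[[5,17],[24,0]]
[[5,17],[24,11],[34,0]]
[[1,11],[5,17],[24,11],[34,0]]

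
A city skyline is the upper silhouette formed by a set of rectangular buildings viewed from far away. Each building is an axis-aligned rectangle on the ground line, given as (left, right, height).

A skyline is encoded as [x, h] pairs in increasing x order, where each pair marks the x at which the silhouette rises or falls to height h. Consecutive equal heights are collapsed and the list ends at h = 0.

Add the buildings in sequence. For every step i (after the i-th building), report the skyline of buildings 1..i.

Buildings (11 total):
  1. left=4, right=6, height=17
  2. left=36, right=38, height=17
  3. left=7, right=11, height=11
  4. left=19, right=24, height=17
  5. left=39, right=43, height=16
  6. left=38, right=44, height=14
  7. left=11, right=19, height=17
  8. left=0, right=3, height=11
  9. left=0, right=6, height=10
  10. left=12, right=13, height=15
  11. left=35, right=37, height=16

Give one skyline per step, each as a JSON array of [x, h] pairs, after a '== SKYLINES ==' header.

== SKYLINES ==
[[4,17],[6,0]]
[[4,17],[6,0],[36,17],[38,0]]
[[4,17],[6,0],[7,11],[11,0],[36,17],[38,0]]
[[4,17],[6,0],[7,11],[11,0],[19,17],[24,0],[36,17],[38,0]]
[[4,17],[6,0],[7,11],[11,0],[19,17],[24,0],[36,17],[38,0],[39,16],[43,0]]
[[4,17],[6,0],[7,11],[11,0],[19,17],[24,0],[36,17],[38,14],[39,16],[43,14],[44,0]]
[[4,17],[6,0],[7,11],[11,17],[24,0],[36,17],[38,14],[39,16],[43,14],[44,0]]
[[0,11],[3,0],[4,17],[6,0],[7,11],[11,17],[24,0],[36,17],[38,14],[39,16],[43,14],[44,0]]
[[0,11],[3,10],[4,17],[6,0],[7,11],[11,17],[24,0],[36,17],[38,14],[39,16],[43,14],[44,0]]
[[0,11],[3,10],[4,17],[6,0],[7,11],[11,17],[24,0],[36,17],[38,14],[39,16],[43,14],[44,0]]
[[0,11],[3,10],[4,17],[6,0],[7,11],[11,17],[24,0],[35,16],[36,17],[38,14],[39,16],[43,14],[44,0]]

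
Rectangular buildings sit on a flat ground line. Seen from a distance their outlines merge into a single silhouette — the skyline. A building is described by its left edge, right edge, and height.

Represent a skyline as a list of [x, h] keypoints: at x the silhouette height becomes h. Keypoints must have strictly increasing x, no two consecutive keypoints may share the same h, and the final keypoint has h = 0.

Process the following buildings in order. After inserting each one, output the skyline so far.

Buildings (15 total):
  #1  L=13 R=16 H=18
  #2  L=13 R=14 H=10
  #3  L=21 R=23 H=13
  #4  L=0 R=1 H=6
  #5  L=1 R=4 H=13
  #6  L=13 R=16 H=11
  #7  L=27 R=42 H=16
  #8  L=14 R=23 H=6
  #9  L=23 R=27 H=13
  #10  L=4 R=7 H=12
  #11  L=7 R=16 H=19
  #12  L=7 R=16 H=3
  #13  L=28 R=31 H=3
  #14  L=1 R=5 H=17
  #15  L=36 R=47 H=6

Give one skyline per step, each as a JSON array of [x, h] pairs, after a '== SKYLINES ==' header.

== SKYLINES ==
[[13,18],[16,0]]
[[13,18],[16,0]]
[[13,18],[16,0],[21,13],[23,0]]
[[0,6],[1,0],[13,18],[16,0],[21,13],[23,0]]
[[0,6],[1,13],[4,0],[13,18],[16,0],[21,13],[23,0]]
[[0,6],[1,13],[4,0],[13,18],[16,0],[21,13],[23,0]]
[[0,6],[1,13],[4,0],[13,18],[16,0],[21,13],[23,0],[27,16],[42,0]]
[[0,6],[1,13],[4,0],[13,18],[16,6],[21,13],[23,0],[27,16],[42,0]]
[[0,6],[1,13],[4,0],[13,18],[16,6],[21,13],[27,16],[42,0]]
[[0,6],[1,13],[4,12],[7,0],[13,18],[16,6],[21,13],[27,16],[42,0]]
[[0,6],[1,13],[4,12],[7,19],[16,6],[21,13],[27,16],[42,0]]
[[0,6],[1,13],[4,12],[7,19],[16,6],[21,13],[27,16],[42,0]]
[[0,6],[1,13],[4,12],[7,19],[16,6],[21,13],[27,16],[42,0]]
[[0,6],[1,17],[5,12],[7,19],[16,6],[21,13],[27,16],[42,0]]
[[0,6],[1,17],[5,12],[7,19],[16,6],[21,13],[27,16],[42,6],[47,0]]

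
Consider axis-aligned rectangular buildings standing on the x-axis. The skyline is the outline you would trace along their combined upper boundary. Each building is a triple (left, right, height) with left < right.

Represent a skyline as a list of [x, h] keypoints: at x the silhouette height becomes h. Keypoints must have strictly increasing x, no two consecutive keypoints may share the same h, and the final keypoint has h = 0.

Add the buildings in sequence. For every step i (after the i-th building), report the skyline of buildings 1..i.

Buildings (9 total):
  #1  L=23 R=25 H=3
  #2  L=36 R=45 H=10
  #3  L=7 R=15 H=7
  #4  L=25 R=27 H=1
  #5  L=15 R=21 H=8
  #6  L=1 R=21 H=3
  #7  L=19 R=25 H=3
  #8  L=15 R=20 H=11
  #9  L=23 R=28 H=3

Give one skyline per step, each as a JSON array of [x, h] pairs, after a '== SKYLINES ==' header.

== SKYLINES ==
[[23,3],[25,0]]
[[23,3],[25,0],[36,10],[45,0]]
[[7,7],[15,0],[23,3],[25,0],[36,10],[45,0]]
[[7,7],[15,0],[23,3],[25,1],[27,0],[36,10],[45,0]]
[[7,7],[15,8],[21,0],[23,3],[25,1],[27,0],[36,10],[45,0]]
[[1,3],[7,7],[15,8],[21,0],[23,3],[25,1],[27,0],[36,10],[45,0]]
[[1,3],[7,7],[15,8],[21,3],[25,1],[27,0],[36,10],[45,0]]
[[1,3],[7,7],[15,11],[20,8],[21,3],[25,1],[27,0],[36,10],[45,0]]
[[1,3],[7,7],[15,11],[20,8],[21,3],[28,0],[36,10],[45,0]]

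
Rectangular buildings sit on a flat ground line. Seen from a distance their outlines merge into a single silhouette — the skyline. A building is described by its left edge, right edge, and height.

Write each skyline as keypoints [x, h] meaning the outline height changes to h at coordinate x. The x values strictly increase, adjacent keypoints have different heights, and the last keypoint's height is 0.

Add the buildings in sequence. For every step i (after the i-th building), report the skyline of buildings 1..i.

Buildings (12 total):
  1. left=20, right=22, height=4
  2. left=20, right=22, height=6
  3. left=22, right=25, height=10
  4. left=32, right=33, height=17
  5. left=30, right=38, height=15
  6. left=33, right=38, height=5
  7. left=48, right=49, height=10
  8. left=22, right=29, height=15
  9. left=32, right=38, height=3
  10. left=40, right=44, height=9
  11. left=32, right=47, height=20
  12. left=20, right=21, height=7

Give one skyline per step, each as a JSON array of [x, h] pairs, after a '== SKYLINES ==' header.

== SKYLINES ==
[[20,4],[22,0]]
[[20,6],[22,0]]
[[20,6],[22,10],[25,0]]
[[20,6],[22,10],[25,0],[32,17],[33,0]]
[[20,6],[22,10],[25,0],[30,15],[32,17],[33,15],[38,0]]
[[20,6],[22,10],[25,0],[30,15],[32,17],[33,15],[38,0]]
[[20,6],[22,10],[25,0],[30,15],[32,17],[33,15],[38,0],[48,10],[49,0]]
[[20,6],[22,15],[29,0],[30,15],[32,17],[33,15],[38,0],[48,10],[49,0]]
[[20,6],[22,15],[29,0],[30,15],[32,17],[33,15],[38,0],[48,10],[49,0]]
[[20,6],[22,15],[29,0],[30,15],[32,17],[33,15],[38,0],[40,9],[44,0],[48,10],[49,0]]
[[20,6],[22,15],[29,0],[30,15],[32,20],[47,0],[48,10],[49,0]]
[[20,7],[21,6],[22,15],[29,0],[30,15],[32,20],[47,0],[48,10],[49,0]]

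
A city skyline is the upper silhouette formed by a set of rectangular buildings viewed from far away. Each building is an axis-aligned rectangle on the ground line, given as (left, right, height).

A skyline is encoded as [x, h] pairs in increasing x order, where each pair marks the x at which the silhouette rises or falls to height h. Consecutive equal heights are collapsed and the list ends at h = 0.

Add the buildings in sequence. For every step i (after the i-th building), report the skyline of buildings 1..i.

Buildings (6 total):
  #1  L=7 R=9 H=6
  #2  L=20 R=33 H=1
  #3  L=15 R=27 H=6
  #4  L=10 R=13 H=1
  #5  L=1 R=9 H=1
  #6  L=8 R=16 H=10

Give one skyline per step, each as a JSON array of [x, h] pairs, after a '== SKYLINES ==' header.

== SKYLINES ==
[[7,6],[9,0]]
[[7,6],[9,0],[20,1],[33,0]]
[[7,6],[9,0],[15,6],[27,1],[33,0]]
[[7,6],[9,0],[10,1],[13,0],[15,6],[27,1],[33,0]]
[[1,1],[7,6],[9,0],[10,1],[13,0],[15,6],[27,1],[33,0]]
[[1,1],[7,6],[8,10],[16,6],[27,1],[33,0]]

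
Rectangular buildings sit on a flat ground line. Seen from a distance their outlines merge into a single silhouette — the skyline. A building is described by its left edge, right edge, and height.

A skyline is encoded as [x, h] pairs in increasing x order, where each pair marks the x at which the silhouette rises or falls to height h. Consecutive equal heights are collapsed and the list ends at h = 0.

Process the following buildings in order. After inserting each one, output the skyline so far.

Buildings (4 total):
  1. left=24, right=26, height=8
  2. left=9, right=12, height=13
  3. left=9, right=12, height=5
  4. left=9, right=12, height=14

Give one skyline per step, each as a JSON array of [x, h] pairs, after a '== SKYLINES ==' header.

== SKYLINES ==
[[24,8],[26,0]]
[[9,13],[12,0],[24,8],[26,0]]
[[9,13],[12,0],[24,8],[26,0]]
[[9,14],[12,0],[24,8],[26,0]]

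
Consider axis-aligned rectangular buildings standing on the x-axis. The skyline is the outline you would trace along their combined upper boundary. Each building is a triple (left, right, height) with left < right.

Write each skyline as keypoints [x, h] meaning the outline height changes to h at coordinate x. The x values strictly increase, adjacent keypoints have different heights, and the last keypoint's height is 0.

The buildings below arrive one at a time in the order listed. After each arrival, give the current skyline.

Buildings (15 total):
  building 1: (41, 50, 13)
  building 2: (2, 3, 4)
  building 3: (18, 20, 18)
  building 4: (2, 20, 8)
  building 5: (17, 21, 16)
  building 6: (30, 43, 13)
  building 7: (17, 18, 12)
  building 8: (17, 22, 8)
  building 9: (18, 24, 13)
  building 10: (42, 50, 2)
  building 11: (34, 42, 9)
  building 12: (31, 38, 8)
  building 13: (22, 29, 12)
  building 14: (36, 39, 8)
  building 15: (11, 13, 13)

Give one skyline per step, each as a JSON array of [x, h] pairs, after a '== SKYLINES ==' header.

== SKYLINES ==
[[41,13],[50,0]]
[[2,4],[3,0],[41,13],[50,0]]
[[2,4],[3,0],[18,18],[20,0],[41,13],[50,0]]
[[2,8],[18,18],[20,0],[41,13],[50,0]]
[[2,8],[17,16],[18,18],[20,16],[21,0],[41,13],[50,0]]
[[2,8],[17,16],[18,18],[20,16],[21,0],[30,13],[50,0]]
[[2,8],[17,16],[18,18],[20,16],[21,0],[30,13],[50,0]]
[[2,8],[17,16],[18,18],[20,16],[21,8],[22,0],[30,13],[50,0]]
[[2,8],[17,16],[18,18],[20,16],[21,13],[24,0],[30,13],[50,0]]
[[2,8],[17,16],[18,18],[20,16],[21,13],[24,0],[30,13],[50,0]]
[[2,8],[17,16],[18,18],[20,16],[21,13],[24,0],[30,13],[50,0]]
[[2,8],[17,16],[18,18],[20,16],[21,13],[24,0],[30,13],[50,0]]
[[2,8],[17,16],[18,18],[20,16],[21,13],[24,12],[29,0],[30,13],[50,0]]
[[2,8],[17,16],[18,18],[20,16],[21,13],[24,12],[29,0],[30,13],[50,0]]
[[2,8],[11,13],[13,8],[17,16],[18,18],[20,16],[21,13],[24,12],[29,0],[30,13],[50,0]]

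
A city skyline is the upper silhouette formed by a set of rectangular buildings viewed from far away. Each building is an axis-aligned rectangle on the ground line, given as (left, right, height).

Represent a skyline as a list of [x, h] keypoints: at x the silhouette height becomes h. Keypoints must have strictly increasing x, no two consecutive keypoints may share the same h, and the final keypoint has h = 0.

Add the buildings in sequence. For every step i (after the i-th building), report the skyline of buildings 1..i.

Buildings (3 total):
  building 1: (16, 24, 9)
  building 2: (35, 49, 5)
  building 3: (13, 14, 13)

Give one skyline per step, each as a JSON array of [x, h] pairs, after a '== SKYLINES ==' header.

== SKYLINES ==
[[16,9],[24,0]]
[[16,9],[24,0],[35,5],[49,0]]
[[13,13],[14,0],[16,9],[24,0],[35,5],[49,0]]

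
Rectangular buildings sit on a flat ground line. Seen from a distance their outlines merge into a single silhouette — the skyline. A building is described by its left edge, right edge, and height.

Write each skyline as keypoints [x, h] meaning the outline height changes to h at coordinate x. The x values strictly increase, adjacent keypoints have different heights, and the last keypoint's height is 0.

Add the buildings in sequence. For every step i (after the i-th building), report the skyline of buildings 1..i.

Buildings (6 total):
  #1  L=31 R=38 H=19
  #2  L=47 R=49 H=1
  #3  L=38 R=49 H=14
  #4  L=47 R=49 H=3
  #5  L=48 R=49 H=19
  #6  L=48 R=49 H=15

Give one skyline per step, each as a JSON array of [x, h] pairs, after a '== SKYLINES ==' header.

== SKYLINES ==
[[31,19],[38,0]]
[[31,19],[38,0],[47,1],[49,0]]
[[31,19],[38,14],[49,0]]
[[31,19],[38,14],[49,0]]
[[31,19],[38,14],[48,19],[49,0]]
[[31,19],[38,14],[48,19],[49,0]]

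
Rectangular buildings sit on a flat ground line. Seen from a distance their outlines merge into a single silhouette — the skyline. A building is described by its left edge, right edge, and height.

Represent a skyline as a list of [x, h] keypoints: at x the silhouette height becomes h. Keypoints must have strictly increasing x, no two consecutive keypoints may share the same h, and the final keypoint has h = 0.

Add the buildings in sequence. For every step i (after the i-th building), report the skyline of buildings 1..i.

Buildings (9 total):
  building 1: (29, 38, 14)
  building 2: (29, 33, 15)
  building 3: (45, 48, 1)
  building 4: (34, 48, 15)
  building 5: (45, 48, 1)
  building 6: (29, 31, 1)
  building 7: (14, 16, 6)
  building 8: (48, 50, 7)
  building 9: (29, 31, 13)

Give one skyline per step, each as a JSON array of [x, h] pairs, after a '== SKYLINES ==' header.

== SKYLINES ==
[[29,14],[38,0]]
[[29,15],[33,14],[38,0]]
[[29,15],[33,14],[38,0],[45,1],[48,0]]
[[29,15],[33,14],[34,15],[48,0]]
[[29,15],[33,14],[34,15],[48,0]]
[[29,15],[33,14],[34,15],[48,0]]
[[14,6],[16,0],[29,15],[33,14],[34,15],[48,0]]
[[14,6],[16,0],[29,15],[33,14],[34,15],[48,7],[50,0]]
[[14,6],[16,0],[29,15],[33,14],[34,15],[48,7],[50,0]]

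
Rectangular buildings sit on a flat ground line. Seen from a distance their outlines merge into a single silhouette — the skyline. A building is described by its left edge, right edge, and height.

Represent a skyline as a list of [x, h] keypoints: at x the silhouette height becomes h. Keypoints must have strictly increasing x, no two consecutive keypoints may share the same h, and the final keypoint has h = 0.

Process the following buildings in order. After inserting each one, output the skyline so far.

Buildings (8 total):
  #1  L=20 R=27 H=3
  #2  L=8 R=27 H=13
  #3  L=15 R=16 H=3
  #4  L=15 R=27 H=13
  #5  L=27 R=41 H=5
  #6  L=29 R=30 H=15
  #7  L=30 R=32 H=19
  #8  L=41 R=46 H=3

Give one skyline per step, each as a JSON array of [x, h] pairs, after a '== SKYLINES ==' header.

== SKYLINES ==
[[20,3],[27,0]]
[[8,13],[27,0]]
[[8,13],[27,0]]
[[8,13],[27,0]]
[[8,13],[27,5],[41,0]]
[[8,13],[27,5],[29,15],[30,5],[41,0]]
[[8,13],[27,5],[29,15],[30,19],[32,5],[41,0]]
[[8,13],[27,5],[29,15],[30,19],[32,5],[41,3],[46,0]]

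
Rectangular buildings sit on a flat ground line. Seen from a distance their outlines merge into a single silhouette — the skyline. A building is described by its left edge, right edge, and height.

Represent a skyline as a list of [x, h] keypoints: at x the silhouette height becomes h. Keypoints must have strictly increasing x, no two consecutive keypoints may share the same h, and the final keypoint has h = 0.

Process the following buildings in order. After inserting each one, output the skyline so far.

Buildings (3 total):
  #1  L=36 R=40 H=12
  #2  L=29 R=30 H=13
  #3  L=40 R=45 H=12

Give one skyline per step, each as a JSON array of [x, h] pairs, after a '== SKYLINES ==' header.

== SKYLINES ==
[[36,12],[40,0]]
[[29,13],[30,0],[36,12],[40,0]]
[[29,13],[30,0],[36,12],[45,0]]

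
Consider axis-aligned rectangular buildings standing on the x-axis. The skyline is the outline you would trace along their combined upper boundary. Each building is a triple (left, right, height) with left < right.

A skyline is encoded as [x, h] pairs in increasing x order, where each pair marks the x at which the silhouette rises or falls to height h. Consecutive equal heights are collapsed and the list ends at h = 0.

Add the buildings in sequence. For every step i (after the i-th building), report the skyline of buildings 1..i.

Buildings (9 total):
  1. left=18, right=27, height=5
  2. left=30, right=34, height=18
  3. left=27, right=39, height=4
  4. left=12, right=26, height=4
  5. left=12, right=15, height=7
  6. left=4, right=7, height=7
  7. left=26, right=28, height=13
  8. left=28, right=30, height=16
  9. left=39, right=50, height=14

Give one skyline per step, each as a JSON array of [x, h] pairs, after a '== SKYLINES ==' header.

== SKYLINES ==
[[18,5],[27,0]]
[[18,5],[27,0],[30,18],[34,0]]
[[18,5],[27,4],[30,18],[34,4],[39,0]]
[[12,4],[18,5],[27,4],[30,18],[34,4],[39,0]]
[[12,7],[15,4],[18,5],[27,4],[30,18],[34,4],[39,0]]
[[4,7],[7,0],[12,7],[15,4],[18,5],[27,4],[30,18],[34,4],[39,0]]
[[4,7],[7,0],[12,7],[15,4],[18,5],[26,13],[28,4],[30,18],[34,4],[39,0]]
[[4,7],[7,0],[12,7],[15,4],[18,5],[26,13],[28,16],[30,18],[34,4],[39,0]]
[[4,7],[7,0],[12,7],[15,4],[18,5],[26,13],[28,16],[30,18],[34,4],[39,14],[50,0]]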